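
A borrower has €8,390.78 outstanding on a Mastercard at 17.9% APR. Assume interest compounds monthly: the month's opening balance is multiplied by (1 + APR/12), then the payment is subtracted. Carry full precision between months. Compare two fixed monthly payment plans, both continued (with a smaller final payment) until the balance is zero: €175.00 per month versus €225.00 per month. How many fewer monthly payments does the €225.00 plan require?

30 fewer payments

Monthly rate r = 17.9%/12 = 1.49167% = 0.0149167.
At €175.00/mo: n = ⌈−ln(1 − rB₀/P)/ln(1+r)⌉ = 85 payments (last €145.22); total interest = total paid − €8,390.78 = €6,454.44.
At €225.00/mo: 55 payments (last €197.80); total interest €3,957.02.
Payments saved = 85 − 55 = 30.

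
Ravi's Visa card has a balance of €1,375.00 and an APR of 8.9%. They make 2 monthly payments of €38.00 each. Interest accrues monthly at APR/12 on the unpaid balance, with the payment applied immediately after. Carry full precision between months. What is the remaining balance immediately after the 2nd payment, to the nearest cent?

€1,319.19

Monthly rate r = 8.9%/12 = 0.741667% = 0.00741667.
Each month: B ← B·(1+r) − €38.00.
Month 1: interest €10.20; balance after payment €1,347.20.
Month 2: interest €9.99; balance after payment €1,319.19.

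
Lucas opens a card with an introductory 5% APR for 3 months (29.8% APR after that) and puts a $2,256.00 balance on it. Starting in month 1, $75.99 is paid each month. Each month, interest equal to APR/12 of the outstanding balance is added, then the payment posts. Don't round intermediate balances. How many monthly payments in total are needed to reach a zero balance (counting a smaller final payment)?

Promo months 1–3 at r₀ = 5%/12 = 0.00416667; months 4+ at r₁ = 29.8%/12 = 0.0248333.
After month 3: iterate B ← B·(1+r₀) − $75.99 for 3 months → $2,055.40.
Then at r₁ with $75.99/mo: n₂ = −ln(1 − r₁·B/P)/ln(1+r₁) ≈ 45.41 → 46 more payments.

49 payments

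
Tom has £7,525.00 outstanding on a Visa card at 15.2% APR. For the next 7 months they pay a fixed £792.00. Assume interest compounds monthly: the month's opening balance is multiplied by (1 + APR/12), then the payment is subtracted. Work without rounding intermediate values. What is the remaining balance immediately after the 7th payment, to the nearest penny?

Monthly rate r = 15.2%/12 = 1.26667% = 0.0126667.
Each month: B ← B·(1+r) − £792.00.
Month 1: interest £95.32; balance after payment £6,828.32.
Month 2: interest £86.49; balance after payment £6,122.81.
Month 3: interest £77.56; balance after payment £5,408.36.
Month 4: interest £68.51; balance after payment £4,684.87.
Month 5: interest £59.34; balance after payment £3,952.21.
Month 6: interest £50.06; balance after payment £3,210.27.
Month 7: interest £40.66; balance after payment £2,458.94.

£2,458.94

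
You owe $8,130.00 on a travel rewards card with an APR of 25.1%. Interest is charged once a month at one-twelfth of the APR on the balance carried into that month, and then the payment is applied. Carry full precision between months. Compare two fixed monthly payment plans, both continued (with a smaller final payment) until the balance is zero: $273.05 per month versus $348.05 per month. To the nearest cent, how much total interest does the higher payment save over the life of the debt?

Monthly rate r = 25.1%/12 = 2.09167% = 0.0209167.
At $273.05/mo: n = ⌈−ln(1 − rB₀/P)/ln(1+r)⌉ = 48 payments (last $26.72); total interest = total paid − $8,130.00 = $4,730.07.
At $348.05/mo: 33 payments (last $137.84); total interest $3,145.44.
Interest saved = $4,730.07 − $3,145.44 = $1,584.63.

$1,584.63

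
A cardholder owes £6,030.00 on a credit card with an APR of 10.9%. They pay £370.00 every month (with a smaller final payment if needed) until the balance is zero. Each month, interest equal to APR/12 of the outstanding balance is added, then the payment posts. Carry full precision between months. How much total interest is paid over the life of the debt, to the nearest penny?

£525.85

Monthly rate r = 10.9%/12 = 0.908333% = 0.00908333.
Payoff takes n = ⌈−ln(1 − rB₀/P)/ln(1+r)⌉ = ⌈17.718⌉ = 18 payments; the last is £265.85.
Total paid = 17·£370.00 + £265.85 = £6,555.85.
Total interest = total paid − principal = £6,555.85 − £6,030.00 = £525.85.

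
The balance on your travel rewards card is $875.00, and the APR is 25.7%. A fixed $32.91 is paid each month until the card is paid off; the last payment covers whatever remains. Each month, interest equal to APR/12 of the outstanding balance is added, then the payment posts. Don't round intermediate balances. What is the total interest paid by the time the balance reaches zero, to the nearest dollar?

$434

Monthly rate r = 25.7%/12 = 2.14167% = 0.0214167.
Payoff takes n = ⌈−ln(1 − rB₀/P)/ln(1+r)⌉ = ⌈39.764⌉ = 40 payments; the last is $25.20.
Total paid = 39·$32.91 + $25.20 = $1,308.69.
Total interest = total paid − principal = $1,308.69 − $875.00 = $433.69.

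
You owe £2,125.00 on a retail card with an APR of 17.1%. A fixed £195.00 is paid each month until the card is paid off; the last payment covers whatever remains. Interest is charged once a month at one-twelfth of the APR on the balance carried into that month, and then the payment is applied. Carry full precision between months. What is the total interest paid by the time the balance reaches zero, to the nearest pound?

Monthly rate r = 17.1%/12 = 1.425% = 0.01425.
Payoff takes n = ⌈−ln(1 − rB₀/P)/ln(1+r)⌉ = ⌈11.927⌉ = 12 payments; the last is £180.86.
Total paid = 11·£195.00 + £180.86 = £2,325.86.
Total interest = total paid − principal = £2,325.86 − £2,125.00 = £200.86.

£201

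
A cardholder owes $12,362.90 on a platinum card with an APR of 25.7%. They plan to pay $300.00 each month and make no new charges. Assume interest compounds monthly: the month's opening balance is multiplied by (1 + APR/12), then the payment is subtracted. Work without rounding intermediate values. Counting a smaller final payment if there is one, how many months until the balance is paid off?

102 payments

Monthly rate r = 25.7%/12 = 2.14167% = 0.0214167.
Recurrence: B ← B·(1+r) − $300.00.
Month 1: interest $264.77; balance after payment $12,327.67.
Month 2: interest $264.02; balance after payment $12,291.69.
Closed form: n = −ln(1 − rB₀/P)/ln(1+r) = −ln(0.11743)/ln(1.02142) ≈ 101.080, so the balance reaches zero during payment 102.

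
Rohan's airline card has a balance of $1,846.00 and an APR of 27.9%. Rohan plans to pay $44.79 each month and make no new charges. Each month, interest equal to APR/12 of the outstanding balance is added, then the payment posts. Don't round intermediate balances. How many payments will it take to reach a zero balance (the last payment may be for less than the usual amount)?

Monthly rate r = 27.9%/12 = 2.325% = 0.02325.
Recurrence: B ← B·(1+r) − $44.79.
Month 1: interest $42.92; balance after payment $1,844.13.
Month 2: interest $42.88; balance after payment $1,842.22.
Closed form: n = −ln(1 − rB₀/P)/ln(1+r) = −ln(0.041762)/ln(1.02325) ≈ 138.174, so the balance reaches zero during payment 139.

139 months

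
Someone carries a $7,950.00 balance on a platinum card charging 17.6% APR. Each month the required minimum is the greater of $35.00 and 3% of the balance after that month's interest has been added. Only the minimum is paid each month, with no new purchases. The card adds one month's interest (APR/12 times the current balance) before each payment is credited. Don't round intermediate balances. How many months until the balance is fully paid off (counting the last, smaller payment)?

167 months

Monthly rate r = 17.6%/12 = 1.46667% = 0.0146667.
While 3% of the post-interest balance exceeds $35.00, each month B ← (B·(1+r))·(1 − 0.03), i.e. B shrinks by the factor (1+r)·0.97 = 0.98423.
This holds for months 1–122. Entering month 123 the balance is $1,142.81; 3% of the post-interest balance is now below $35.00, so the flat $35.00 minimum applies from here.
From month 123 a fixed $35.00 at rate r clears $1,142.81 in 45 more payments. Total: 122 + 45 = 167 months.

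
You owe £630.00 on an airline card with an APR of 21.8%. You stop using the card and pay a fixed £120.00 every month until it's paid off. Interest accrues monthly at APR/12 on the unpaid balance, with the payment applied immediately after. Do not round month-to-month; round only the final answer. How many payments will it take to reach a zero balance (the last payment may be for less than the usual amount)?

6 payments

Monthly rate r = 21.8%/12 = 1.81667% = 0.0181667.
Recurrence: B ← B·(1+r) − £120.00.
Month 1: interest £11.45; balance after payment £521.45.
Month 2: interest £9.47; balance after payment £410.92.
Month 3: interest £7.47; balance after payment £298.38.
Month 4: interest £5.42; balance after payment £183.80.
Month 5: interest £3.34; balance after payment £67.14.
Month 6: interest £1.22; balance after payment £0.00.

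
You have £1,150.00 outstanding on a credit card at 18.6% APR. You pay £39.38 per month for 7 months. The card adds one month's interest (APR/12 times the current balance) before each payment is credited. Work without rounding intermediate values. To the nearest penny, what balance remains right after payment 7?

£991.91

Monthly rate r = 18.6%/12 = 1.55% = 0.0155.
Each month: B ← B·(1+r) − £39.38.
Month 1: interest £17.83; balance after payment £1,128.44.
Month 2: interest £17.49; balance after payment £1,106.56.
Month 3: interest £17.15; balance after payment £1,084.33.
Month 4: interest £16.81; balance after payment £1,061.75.
Month 5: interest £16.46; balance after payment £1,038.83.
Month 6: interest £16.10; balance after payment £1,015.55.
Month 7: interest £15.74; balance after payment £991.91.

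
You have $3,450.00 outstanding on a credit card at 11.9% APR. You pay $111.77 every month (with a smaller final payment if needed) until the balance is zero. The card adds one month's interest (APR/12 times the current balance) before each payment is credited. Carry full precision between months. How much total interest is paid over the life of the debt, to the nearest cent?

$689.07

Monthly rate r = 11.9%/12 = 0.991667% = 0.00991667.
Payoff takes n = ⌈−ln(1 − rB₀/P)/ln(1+r)⌉ = ⌈37.032⌉ = 38 payments; the last is $3.58.
Total paid = 37·$111.77 + $3.58 = $4,139.07.
Total interest = total paid − principal = $4,139.07 − $3,450.00 = $689.07.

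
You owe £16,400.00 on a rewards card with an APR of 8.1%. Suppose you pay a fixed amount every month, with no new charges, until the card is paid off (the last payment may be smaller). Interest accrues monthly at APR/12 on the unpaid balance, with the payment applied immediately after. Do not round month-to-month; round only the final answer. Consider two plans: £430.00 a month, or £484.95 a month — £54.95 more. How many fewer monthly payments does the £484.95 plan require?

6 fewer payments

Monthly rate r = 8.1%/12 = 0.675% = 0.00675.
At £430.00/mo: n = ⌈−ln(1 − rB₀/P)/ln(1+r)⌉ = 45 payments (last £105.86); total interest = total paid − £16,400.00 = £2,625.86.
At £484.95/mo: 39 payments (last £251.53); total interest £2,279.63.
Payments saved = 45 − 39 = 6.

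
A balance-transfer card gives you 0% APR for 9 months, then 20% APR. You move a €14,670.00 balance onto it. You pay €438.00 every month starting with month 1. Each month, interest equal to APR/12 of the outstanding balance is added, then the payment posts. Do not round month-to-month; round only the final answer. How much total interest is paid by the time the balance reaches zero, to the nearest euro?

Promo months 1–9 at r₀ = 0%/12 = 0; months 10+ at r₁ = 20%/12 = 0.0166667.
After month 9 (no interest yet): B = €14,670.00 − 9·€438.00 = €10,728.00.
Then at r₁ with €438.00/mo: n₂ = −ln(1 − r₁·B/P)/ln(1+r₁) ≈ 31.74 → 32 more payments.
Total paid = 40·€438.00 + €324.26 = €17,844.26; interest = €17,844.26 − €14,670.00 = €3,174.26.

€3,174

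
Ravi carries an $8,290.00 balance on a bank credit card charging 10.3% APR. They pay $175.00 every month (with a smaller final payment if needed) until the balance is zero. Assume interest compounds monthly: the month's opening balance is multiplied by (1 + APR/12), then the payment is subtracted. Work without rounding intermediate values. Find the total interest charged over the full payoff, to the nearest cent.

Monthly rate r = 10.3%/12 = 0.858333% = 0.00858333.
Payoff takes n = ⌈−ln(1 − rB₀/P)/ln(1+r)⌉ = ⌈61.064⌉ = 62 payments; the last is $11.21.
Total paid = 61·$175.00 + $11.21 = $10,686.21.
Total interest = total paid − principal = $10,686.21 − $8,290.00 = $2,396.21.

$2,396.21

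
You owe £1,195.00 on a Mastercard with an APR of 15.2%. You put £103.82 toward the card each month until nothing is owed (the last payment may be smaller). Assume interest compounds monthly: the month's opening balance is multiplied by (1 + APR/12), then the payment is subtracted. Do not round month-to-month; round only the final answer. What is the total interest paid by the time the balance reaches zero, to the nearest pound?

Monthly rate r = 15.2%/12 = 1.26667% = 0.0126667.
Payoff takes n = ⌈−ln(1 − rB₀/P)/ln(1+r)⌉ = ⌈12.520⌉ = 13 payments; the last is £54.12.
Total paid = 12·£103.82 + £54.12 = £1,299.96.
Total interest = total paid − principal = £1,299.96 − £1,195.00 = £104.96.

£105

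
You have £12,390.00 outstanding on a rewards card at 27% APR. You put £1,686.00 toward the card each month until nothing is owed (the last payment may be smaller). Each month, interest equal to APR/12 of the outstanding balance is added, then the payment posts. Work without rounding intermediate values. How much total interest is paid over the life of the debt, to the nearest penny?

Monthly rate r = 27%/12 = 2.25% = 0.0225.
Payoff takes n = ⌈−ln(1 − rB₀/P)/ln(1+r)⌉ = ⌈8.123⌉ = 9 payments; the last is £209.21.
Total paid = 8·£1,686.00 + £209.21 = £13,697.21.
Total interest = total paid − principal = £13,697.21 − £12,390.00 = £1,307.21.

£1,307.21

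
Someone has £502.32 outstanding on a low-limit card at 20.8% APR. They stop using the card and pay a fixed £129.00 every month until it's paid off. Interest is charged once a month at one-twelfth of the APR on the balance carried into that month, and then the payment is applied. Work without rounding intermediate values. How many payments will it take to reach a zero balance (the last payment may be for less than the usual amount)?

Monthly rate r = 20.8%/12 = 1.73333% = 0.0173333.
Recurrence: B ← B·(1+r) − £129.00.
Month 1: interest £8.71; balance after payment £382.03.
Month 2: interest £6.62; balance after payment £259.65.
Month 3: interest £4.50; balance after payment £135.15.
Month 4: interest £2.34; balance after payment £8.49.
Month 5: interest £0.15; balance after payment £0.00.

5 payments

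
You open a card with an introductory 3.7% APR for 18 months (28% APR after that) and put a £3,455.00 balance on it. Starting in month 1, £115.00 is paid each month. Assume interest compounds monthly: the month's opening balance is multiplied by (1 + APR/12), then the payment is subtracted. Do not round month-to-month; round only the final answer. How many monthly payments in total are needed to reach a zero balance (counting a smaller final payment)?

35 payments

Promo months 1–18 at r₀ = 3.7%/12 = 0.00308333; months 19+ at r₁ = 28%/12 = 0.0233333.
After month 18: iterate B ← B·(1+r₀) − £115.00 for 18 months → £1,526.71.
Then at r₁ with £115.00/mo: n₂ = −ln(1 − r₁·B/P)/ln(1+r₁) ≈ 16.07 → 17 more payments.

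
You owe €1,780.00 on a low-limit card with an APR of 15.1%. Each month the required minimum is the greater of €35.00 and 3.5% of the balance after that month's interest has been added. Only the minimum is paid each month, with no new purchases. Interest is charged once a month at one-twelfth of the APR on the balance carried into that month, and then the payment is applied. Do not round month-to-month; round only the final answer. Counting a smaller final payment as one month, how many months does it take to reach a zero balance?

61 months

Monthly rate r = 15.1%/12 = 1.25833% = 0.0125833.
While 3.5% of the post-interest balance exceeds €35.00, each month B ← (B·(1+r))·(1 − 0.035), i.e. B shrinks by the factor (1+r)·0.965 = 0.97714.
This holds for months 1–26. Entering month 27 the balance is €975.73; 3.5% of the post-interest balance is now below €35.00, so the flat €35.00 minimum applies from here.
From month 27 a fixed €35.00 at rate r clears €975.73 in 35 more payments. Total: 26 + 35 = 61 months.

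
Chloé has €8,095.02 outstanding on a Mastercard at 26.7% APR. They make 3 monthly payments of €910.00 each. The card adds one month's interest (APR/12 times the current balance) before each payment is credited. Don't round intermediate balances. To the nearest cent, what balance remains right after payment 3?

€5,856.28

Monthly rate r = 26.7%/12 = 2.225% = 0.02225.
Each month: B ← B·(1+r) − €910.00.
Month 1: interest €180.11; balance after payment €7,365.13.
Month 2: interest €163.87; balance after payment €6,619.01.
Month 3: interest €147.27; balance after payment €5,856.28.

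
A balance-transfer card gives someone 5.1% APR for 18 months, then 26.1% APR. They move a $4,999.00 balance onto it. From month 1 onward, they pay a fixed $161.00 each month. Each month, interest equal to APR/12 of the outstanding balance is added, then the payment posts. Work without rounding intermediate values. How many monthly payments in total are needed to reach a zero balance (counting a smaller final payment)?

37 months

Promo months 1–18 at r₀ = 5.1%/12 = 0.00425; months 19+ at r₁ = 26.1%/12 = 0.02175.
After month 18: iterate B ← B·(1+r₀) − $161.00 for 18 months → $2,390.46.
Then at r₁ with $161.00/mo: n₂ = −ln(1 − r₁·B/P)/ln(1+r₁) ≈ 18.12 → 19 more payments.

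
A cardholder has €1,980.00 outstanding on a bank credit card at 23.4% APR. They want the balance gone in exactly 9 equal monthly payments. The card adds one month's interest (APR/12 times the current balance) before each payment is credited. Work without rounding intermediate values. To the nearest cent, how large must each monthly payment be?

Monthly rate r = 23.4%/12 = 1.95% = 0.0195.
Level-payment amortization: P = B₀·r / (1 − (1+r)^(−n)) = 1980.00·0.0195 / (1 − 1.0195^(−9)).
Denominator 1 − (1+r)^(−9) = 0.159544103.
P = 38.61 / 0.159544103 ≈ 242.00.

€242.00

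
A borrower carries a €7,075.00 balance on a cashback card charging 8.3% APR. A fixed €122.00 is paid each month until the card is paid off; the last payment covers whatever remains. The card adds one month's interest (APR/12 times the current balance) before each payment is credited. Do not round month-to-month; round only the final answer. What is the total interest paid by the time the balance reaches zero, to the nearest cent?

€1,999.22

Monthly rate r = 8.3%/12 = 0.691667% = 0.00691667.
Payoff takes n = ⌈−ln(1 − rB₀/P)/ln(1+r)⌉ = ⌈74.378⌉ = 75 payments; the last is €46.22.
Total paid = 74·€122.00 + €46.22 = €9,074.22.
Total interest = total paid − principal = €9,074.22 − €7,075.00 = €1,999.22.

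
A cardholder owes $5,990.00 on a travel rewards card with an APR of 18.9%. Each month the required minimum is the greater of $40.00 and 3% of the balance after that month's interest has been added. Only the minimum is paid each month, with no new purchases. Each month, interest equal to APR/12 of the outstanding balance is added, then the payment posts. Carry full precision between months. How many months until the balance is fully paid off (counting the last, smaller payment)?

149 months

Monthly rate r = 18.9%/12 = 1.575% = 0.01575.
While 3% of the post-interest balance exceeds $40.00, each month B ← (B·(1+r))·(1 − 0.03), i.e. B shrinks by the factor (1+r)·0.97 = 0.98528.
This holds for months 1–103. Entering month 104 the balance is $1,300.05; 3% of the post-interest balance is now below $40.00, so the flat $40.00 minimum applies from here.
From month 104 a fixed $40.00 at rate r clears $1,300.05 in 46 more payments. Total: 103 + 46 = 149 months.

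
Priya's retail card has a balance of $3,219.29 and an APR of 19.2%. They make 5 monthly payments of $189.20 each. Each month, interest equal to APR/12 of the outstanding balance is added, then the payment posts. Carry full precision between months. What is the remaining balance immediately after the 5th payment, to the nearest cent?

Monthly rate r = 19.2%/12 = 1.6% = 0.016.
Each month: B ← B·(1+r) − $189.20.
Month 1: interest $51.51; balance after payment $3,081.60.
Month 2: interest $49.31; balance after payment $2,941.70.
Month 3: interest $47.07; balance after payment $2,799.57.
Month 4: interest $44.79; balance after payment $2,655.16.
Month 5: interest $42.48; balance after payment $2,508.45.

$2,508.45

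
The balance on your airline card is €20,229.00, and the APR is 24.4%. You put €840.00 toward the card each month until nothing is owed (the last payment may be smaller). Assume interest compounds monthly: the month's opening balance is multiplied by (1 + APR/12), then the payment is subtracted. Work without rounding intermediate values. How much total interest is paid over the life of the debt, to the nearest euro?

€7,845

Monthly rate r = 24.4%/12 = 2.03333% = 0.0203333.
Payoff takes n = ⌈−ln(1 − rB₀/P)/ln(1+r)⌉ = ⌈33.419⌉ = 34 payments; the last is €353.80.
Total paid = 33·€840.00 + €353.80 = €28,073.80.
Total interest = total paid − principal = €28,073.80 − €20,229.00 = €7,844.80.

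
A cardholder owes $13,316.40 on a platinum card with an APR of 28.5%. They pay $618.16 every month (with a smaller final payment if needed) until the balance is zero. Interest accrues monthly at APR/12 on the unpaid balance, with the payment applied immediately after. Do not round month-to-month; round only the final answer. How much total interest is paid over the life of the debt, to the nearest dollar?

$5,559

Monthly rate r = 28.5%/12 = 2.375% = 0.02375.
Payoff takes n = ⌈−ln(1 − rB₀/P)/ln(1+r)⌉ = ⌈30.532⌉ = 31 payments; the last is $330.89.
Total paid = 30·$618.16 + $330.89 = $18,875.69.
Total interest = total paid − principal = $18,875.69 − $13,316.40 = $5,559.29.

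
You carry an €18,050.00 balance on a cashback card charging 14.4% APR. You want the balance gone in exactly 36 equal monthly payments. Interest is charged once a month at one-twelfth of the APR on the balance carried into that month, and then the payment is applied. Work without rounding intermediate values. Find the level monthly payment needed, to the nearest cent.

Monthly rate r = 14.4%/12 = 1.2% = 0.012.
Level-payment amortization: P = B₀·r / (1 − (1+r)^(−n)) = 18050.00·0.012 / (1 − 1.012^(−36)).
Denominator 1 − (1+r)^(−36) = 0.349119066.
P = 216.6 / 0.349119066 ≈ 620.42.

€620.42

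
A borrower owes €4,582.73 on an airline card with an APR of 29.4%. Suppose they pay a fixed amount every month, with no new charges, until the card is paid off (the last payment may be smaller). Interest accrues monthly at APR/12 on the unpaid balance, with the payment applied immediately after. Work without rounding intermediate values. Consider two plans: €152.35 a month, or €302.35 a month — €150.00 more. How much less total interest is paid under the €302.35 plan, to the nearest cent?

Monthly rate r = 29.4%/12 = 2.45% = 0.0245.
At €152.35/mo: n = ⌈−ln(1 − rB₀/P)/ln(1+r)⌉ = 56 payments (last €26.81); total interest = total paid − €4,582.73 = €3,823.33.
At €302.35/mo: 20 payments (last €54.09); total interest €1,216.01.
Interest saved = €3,823.33 − €1,216.01 = €2,607.32.

€2,607.32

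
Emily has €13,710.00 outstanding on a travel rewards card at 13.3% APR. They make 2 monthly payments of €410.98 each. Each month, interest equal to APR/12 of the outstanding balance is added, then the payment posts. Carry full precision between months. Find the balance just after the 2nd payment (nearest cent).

€13,189.07

Monthly rate r = 13.3%/12 = 1.10833% = 0.0110833.
Each month: B ← B·(1+r) − €410.98.
Month 1: interest €151.95; balance after payment €13,450.97.
Month 2: interest €149.08; balance after payment €13,189.07.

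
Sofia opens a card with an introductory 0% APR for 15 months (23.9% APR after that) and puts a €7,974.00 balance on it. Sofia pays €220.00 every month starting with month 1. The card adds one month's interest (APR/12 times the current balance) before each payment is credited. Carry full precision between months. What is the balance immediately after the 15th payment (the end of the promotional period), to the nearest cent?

€4,674.00

Promo months 1–15 at r₀ = 0%/12 = 0; months 16+ at r₁ = 23.9%/12 = 0.0199167.
After month 15 (no interest yet): B = €7,974.00 − 15·€220.00 = €4,674.00.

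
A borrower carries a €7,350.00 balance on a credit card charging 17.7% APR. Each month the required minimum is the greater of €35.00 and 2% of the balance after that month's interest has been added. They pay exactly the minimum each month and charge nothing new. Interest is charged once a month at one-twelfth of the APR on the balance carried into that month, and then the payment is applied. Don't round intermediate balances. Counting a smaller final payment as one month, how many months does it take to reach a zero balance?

350 months

Monthly rate r = 17.7%/12 = 1.475% = 0.01475.
While 2% of the post-interest balance exceeds €35.00, each month B ← (B·(1+r))·(1 − 0.02), i.e. B shrinks by the factor (1+r)·0.98 = 0.99445.
This holds for months 1–261. Entering month 262 the balance is €1,721.90; 2% of the post-interest balance is now below €35.00, so the flat €35.00 minimum applies from here.
From month 262 a fixed €35.00 at rate r clears €1,721.90 in 89 more payments. Total: 261 + 89 = 350 months.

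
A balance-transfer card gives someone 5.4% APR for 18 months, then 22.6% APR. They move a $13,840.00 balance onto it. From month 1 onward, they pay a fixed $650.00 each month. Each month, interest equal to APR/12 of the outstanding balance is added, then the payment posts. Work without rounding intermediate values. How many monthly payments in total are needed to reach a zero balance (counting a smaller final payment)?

Promo months 1–18 at r₀ = 5.4%/12 = 0.0045; months 19+ at r₁ = 22.6%/12 = 0.0188333.
After month 18: iterate B ← B·(1+r₀) − $650.00 for 18 months → $2,846.52.
Then at r₁ with $650.00/mo: n₂ = −ln(1 − r₁·B/P)/ln(1+r₁) ≈ 4.61 → 5 more payments.

23 payments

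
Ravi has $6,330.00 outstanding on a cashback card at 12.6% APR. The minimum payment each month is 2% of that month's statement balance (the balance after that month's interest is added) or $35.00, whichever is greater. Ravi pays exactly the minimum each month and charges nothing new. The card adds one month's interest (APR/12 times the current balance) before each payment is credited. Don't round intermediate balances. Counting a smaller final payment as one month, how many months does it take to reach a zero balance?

Monthly rate r = 12.6%/12 = 1.05% = 0.0105.
While 2% of the post-interest balance exceeds $35.00, each month B ← (B·(1+r))·(1 − 0.02), i.e. B shrinks by the factor (1+r)·0.98 = 0.99029.
This holds for months 1–133. Entering month 134 the balance is $1,729.03; 2% of the post-interest balance is now below $35.00, so the flat $35.00 minimum applies from here.
From month 134 a fixed $35.00 at rate r clears $1,729.03 in 71 more payments. Total: 133 + 71 = 204 months.

204 months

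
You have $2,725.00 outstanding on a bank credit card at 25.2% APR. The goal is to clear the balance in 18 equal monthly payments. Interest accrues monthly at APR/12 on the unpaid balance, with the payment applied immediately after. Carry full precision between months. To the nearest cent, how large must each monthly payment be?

$183.37

Monthly rate r = 25.2%/12 = 2.1% = 0.021.
Level-payment amortization: P = B₀·r / (1 − (1+r)^(−n)) = 2725.00·0.021 / (1 − 1.021^(−18)).
Denominator 1 − (1+r)^(−18) = 0.312082049.
P = 57.225 / 0.312082049 ≈ 183.37.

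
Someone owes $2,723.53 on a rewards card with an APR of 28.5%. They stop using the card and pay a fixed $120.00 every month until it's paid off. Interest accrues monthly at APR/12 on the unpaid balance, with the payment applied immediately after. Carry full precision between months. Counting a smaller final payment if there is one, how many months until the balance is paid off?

Monthly rate r = 28.5%/12 = 2.375% = 0.02375.
Recurrence: B ← B·(1+r) − $120.00.
Month 1: interest $64.68; balance after payment $2,668.21.
Month 2: interest $63.37; balance after payment $2,611.58.
Closed form: n = −ln(1 − rB₀/P)/ln(1+r) = −ln(0.46097)/ln(1.02375) ≈ 32.993, so the balance reaches zero during payment 33.

33 months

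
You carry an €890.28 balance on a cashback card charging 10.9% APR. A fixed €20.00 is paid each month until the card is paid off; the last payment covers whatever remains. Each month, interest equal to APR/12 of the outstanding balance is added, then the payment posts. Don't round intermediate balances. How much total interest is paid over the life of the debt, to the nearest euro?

Monthly rate r = 10.9%/12 = 0.908333% = 0.00908333.
Payoff takes n = ⌈−ln(1 − rB₀/P)/ln(1+r)⌉ = ⌈57.295⌉ = 58 payments; the last is €5.91.
Total paid = 57·€20.00 + €5.91 = €1,145.91.
Total interest = total paid − principal = €1,145.91 − €890.28 = €255.63.

€256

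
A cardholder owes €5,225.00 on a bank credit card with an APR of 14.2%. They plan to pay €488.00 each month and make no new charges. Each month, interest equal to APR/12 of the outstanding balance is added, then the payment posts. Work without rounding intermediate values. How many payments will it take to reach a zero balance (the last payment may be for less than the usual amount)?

Monthly rate r = 14.2%/12 = 1.18333% = 0.0118333.
Recurrence: B ← B·(1+r) − €488.00.
Month 1: interest €61.83; balance after payment €4,798.83.
Month 2: interest €56.79; balance after payment €4,367.62.
Closed form: n = −ln(1 − rB₀/P)/ln(1+r) = −ln(0.8733)/ln(1.01183) ≈ 11.516, so the balance reaches zero during payment 12.

12 payments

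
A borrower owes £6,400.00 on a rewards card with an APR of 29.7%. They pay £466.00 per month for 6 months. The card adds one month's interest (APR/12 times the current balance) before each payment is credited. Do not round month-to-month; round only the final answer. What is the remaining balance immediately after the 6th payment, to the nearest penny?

Monthly rate r = 29.7%/12 = 2.475% = 0.02475.
Each month: B ← B·(1+r) − £466.00.
Month 1: interest £158.40; balance after payment £6,092.40.
Month 2: interest £150.79; balance after payment £5,777.19.
Month 3: interest £142.99; balance after payment £5,454.17.
Month 4: interest £134.99; balance after payment £5,123.16.
Month 5: interest £126.80; balance after payment £4,783.96.
Month 6: interest £118.40; balance after payment £4,436.36.

£4,436.36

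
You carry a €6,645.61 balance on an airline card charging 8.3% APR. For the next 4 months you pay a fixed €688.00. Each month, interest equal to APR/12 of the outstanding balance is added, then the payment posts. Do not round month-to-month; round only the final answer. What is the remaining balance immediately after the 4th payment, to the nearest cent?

Monthly rate r = 8.3%/12 = 0.691667% = 0.00691667.
Each month: B ← B·(1+r) − €688.00.
Month 1: interest €45.97; balance after payment €6,003.58.
Month 2: interest €41.52; balance after payment €5,357.10.
Month 3: interest €37.05; balance after payment €4,706.15.
Month 4: interest €32.55; balance after payment €4,050.70.

€4,050.70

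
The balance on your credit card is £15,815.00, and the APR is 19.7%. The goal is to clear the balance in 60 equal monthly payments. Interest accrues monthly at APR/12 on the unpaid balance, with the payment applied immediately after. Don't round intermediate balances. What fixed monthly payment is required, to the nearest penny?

£416.37

Monthly rate r = 19.7%/12 = 1.64167% = 0.0164167.
Level-payment amortization: P = B₀·r / (1 − (1+r)^(−n)) = 15815.00·0.0164167 / (1 − 1.01642^(−60)).
Denominator 1 − (1+r)^(−60) = 0.623562107.
P = 259.63 / 0.623562107 ≈ 416.37.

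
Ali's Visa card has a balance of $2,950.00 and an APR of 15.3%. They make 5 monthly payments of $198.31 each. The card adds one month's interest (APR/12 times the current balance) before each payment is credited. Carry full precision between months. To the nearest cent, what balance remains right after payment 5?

$2,125.76

Monthly rate r = 15.3%/12 = 1.275% = 0.01275.
Each month: B ← B·(1+r) − $198.31.
Month 1: interest $37.61; balance after payment $2,789.30.
Month 2: interest $35.56; balance after payment $2,626.56.
Month 3: interest $33.49; balance after payment $2,461.73.
Month 4: interest $31.39; balance after payment $2,294.81.
Month 5: interest $29.26; balance after payment $2,125.76.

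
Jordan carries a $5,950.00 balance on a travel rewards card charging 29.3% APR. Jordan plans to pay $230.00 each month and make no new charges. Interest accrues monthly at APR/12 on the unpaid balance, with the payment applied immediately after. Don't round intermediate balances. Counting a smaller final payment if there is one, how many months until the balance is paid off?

42 payments

Monthly rate r = 29.3%/12 = 2.44167% = 0.0244167.
Recurrence: B ← B·(1+r) − $230.00.
Month 1: interest $145.28; balance after payment $5,865.28.
Month 2: interest $143.21; balance after payment $5,778.49.
Closed form: n = −ln(1 − rB₀/P)/ln(1+r) = −ln(0.36835)/ln(1.02442) ≈ 41.400, so the balance reaches zero during payment 42.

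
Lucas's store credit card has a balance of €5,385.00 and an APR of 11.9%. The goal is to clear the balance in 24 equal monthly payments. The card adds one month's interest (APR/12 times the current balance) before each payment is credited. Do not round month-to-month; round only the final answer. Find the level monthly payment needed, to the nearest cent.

Monthly rate r = 11.9%/12 = 0.991667% = 0.00991667.
Level-payment amortization: P = B₀·r / (1 − (1+r)^(−n)) = 5385.00·0.00991667 / (1 − 1.00992^(−24)).
Denominator 1 − (1+r)^(−24) = 0.210872726.
P = 53.4013 / 0.210872726 ≈ 253.24.

€253.24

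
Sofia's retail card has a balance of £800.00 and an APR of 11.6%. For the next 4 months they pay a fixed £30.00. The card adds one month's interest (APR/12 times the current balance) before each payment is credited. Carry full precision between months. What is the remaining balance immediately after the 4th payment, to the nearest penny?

Monthly rate r = 11.6%/12 = 0.966667% = 0.00966667.
Each month: B ← B·(1+r) − £30.00.
Month 1: interest £7.73; balance after payment £777.73.
Month 2: interest £7.52; balance after payment £755.25.
Month 3: interest £7.30; balance after payment £732.55.
Month 4: interest £7.08; balance after payment £709.63.

£709.63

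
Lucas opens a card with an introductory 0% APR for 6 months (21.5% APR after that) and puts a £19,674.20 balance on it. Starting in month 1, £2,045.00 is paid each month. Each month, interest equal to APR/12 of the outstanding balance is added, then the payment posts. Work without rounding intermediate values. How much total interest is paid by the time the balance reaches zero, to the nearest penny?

£322.59

Promo months 1–6 at r₀ = 0%/12 = 0; months 7+ at r₁ = 21.5%/12 = 0.0179167.
After month 6 (no interest yet): B = £19,674.20 − 6·£2,045.00 = £7,404.20.
Then at r₁ with £2,045.00/mo: n₂ = −ln(1 − r₁·B/P)/ln(1+r₁) ≈ 3.78 → 4 more payments.
Total paid = 9·£2,045.00 + £1,591.79 = £19,996.79; interest = £19,996.79 − £19,674.20 = £322.59.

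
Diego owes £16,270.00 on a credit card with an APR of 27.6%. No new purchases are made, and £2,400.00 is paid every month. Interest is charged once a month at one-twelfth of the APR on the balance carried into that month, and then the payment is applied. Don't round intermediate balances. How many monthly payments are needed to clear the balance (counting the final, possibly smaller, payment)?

8 months

Monthly rate r = 27.6%/12 = 2.3% = 0.023.
Recurrence: B ← B·(1+r) − £2,400.00.
Month 1: interest £374.21; balance after payment £14,244.21.
Month 2: interest £327.62; balance after payment £12,171.83.
Closed form: n = −ln(1 − rB₀/P)/ln(1+r) = −ln(0.84408)/ln(1.023) ≈ 7.454, so the balance reaches zero during payment 8.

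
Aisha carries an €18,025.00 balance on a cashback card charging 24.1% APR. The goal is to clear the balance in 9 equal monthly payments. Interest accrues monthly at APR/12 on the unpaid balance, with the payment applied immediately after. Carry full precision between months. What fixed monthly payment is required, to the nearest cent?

Monthly rate r = 24.1%/12 = 2.00833% = 0.0200833.
Level-payment amortization: P = B₀·r / (1 − (1+r)^(−n)) = 18025.00·0.0200833 / (1 − 1.02008^(−9)).
Denominator 1 − (1+r)^(−9) = 0.163859744.
P = 362.002 / 0.163859744 ≈ 2209.22.

€2,209.22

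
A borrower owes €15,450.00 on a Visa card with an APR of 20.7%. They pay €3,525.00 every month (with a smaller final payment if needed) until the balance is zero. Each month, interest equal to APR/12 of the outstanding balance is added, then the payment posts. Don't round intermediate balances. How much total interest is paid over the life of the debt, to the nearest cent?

Monthly rate r = 20.7%/12 = 1.725% = 0.01725.
Payoff takes n = ⌈−ln(1 − rB₀/P)/ln(1+r)⌉ = ⌈4.597⌉ = 5 payments; the last is €2,110.69.
Total paid = 4·€3,525.00 + €2,110.69 = €16,210.69.
Total interest = total paid − principal = €16,210.69 − €15,450.00 = €760.69.

€760.69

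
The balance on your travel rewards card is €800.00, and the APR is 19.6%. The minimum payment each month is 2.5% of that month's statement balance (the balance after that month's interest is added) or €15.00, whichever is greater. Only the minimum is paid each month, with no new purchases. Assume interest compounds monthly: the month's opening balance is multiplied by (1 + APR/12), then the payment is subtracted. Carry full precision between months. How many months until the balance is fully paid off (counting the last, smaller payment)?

97 months

Monthly rate r = 19.6%/12 = 1.63333% = 0.0163333.
While 2.5% of the post-interest balance exceeds €15.00, each month B ← (B·(1+r))·(1 − 0.025), i.e. B shrinks by the factor (1+r)·0.975 = 0.99092.
This holds for months 1–34. Entering month 35 the balance is €586.78; 2.5% of the post-interest balance is now below €15.00, so the flat €15.00 minimum applies from here.
From month 35 a fixed €15.00 at rate r clears €586.78 in 63 more payments. Total: 34 + 63 = 97 months.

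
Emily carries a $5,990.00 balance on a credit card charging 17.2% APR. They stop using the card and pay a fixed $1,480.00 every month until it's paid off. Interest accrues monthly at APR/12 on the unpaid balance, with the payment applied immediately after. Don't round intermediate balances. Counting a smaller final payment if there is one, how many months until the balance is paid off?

5 payments

Monthly rate r = 17.2%/12 = 1.43333% = 0.0143333.
Recurrence: B ← B·(1+r) − $1,480.00.
Month 1: interest $85.86; balance after payment $4,595.86.
Month 2: interest $65.87; balance after payment $3,181.73.
Month 3: interest $45.60; balance after payment $1,747.34.
Month 4: interest $25.05; balance after payment $292.38.
Month 5: interest $4.19; balance after payment $0.00.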